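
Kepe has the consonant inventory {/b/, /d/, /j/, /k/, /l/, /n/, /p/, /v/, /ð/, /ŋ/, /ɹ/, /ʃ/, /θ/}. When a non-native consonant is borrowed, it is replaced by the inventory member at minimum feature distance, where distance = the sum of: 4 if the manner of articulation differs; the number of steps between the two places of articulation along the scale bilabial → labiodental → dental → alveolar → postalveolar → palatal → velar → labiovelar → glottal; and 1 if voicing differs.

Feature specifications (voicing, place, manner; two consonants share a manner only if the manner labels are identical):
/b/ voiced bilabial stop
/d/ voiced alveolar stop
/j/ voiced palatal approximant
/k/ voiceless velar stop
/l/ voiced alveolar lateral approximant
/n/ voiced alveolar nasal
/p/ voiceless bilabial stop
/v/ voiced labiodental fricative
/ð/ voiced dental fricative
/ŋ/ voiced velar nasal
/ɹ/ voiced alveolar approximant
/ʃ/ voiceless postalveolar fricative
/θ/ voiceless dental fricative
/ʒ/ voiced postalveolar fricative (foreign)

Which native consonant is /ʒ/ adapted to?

ʃ

/ʃ/ is closest: same manner (fricative), place distance 0 (postalveolar→postalveolar), voicing differs (+1); total 1. Next closest is /ð/ at distance 2.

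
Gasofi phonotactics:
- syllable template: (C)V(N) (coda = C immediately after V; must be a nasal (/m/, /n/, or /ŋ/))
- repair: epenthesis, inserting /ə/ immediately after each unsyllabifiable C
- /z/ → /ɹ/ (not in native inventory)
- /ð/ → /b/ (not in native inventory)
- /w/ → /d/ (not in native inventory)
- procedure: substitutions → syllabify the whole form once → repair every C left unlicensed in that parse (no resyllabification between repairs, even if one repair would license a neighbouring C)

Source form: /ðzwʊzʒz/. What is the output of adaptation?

Substitution: /ð/ → /b/, /z/ → /ɹ/, /w/ → /d/, giving /bɹdʊɹʒɹ/.
Under (C)V(N), the unsyllabifiable consonants are /b/, /ɹ/, /ɹ/, /ʒ/, /ɹ/ (only a nasal (/m/, /n/, or /ŋ/) is licensed in coda position; onsets are limited to one consonant).
Epenthesis after each stranded consonant: /b/ → /bə/, /ɹ/ → /ɹə/, /ɹ/ → /ɹə/, /ʒ/ → /ʒə/, /ɹ/ → /ɹə/.

bəɹədʊɹəʒəɹə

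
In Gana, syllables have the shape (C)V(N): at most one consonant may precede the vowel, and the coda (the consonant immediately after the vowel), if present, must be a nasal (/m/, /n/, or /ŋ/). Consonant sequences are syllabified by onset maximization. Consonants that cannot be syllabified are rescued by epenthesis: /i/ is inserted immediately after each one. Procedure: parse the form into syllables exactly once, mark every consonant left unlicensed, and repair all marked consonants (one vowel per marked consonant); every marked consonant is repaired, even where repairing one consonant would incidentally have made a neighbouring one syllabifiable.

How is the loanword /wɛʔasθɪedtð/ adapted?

wɛʔasiθɪeditiði

Under (C)V(N), the unsyllabifiable consonants are /s/, /d/, /t/, /ð/ (only a nasal (/m/, /n/, or /ŋ/) is licensed in coda position; onsets are limited to one consonant).
Each unlicensed consonant becomes the onset of a new syllable: /s/ → /si/, /d/ → /di/, /t/ → /ti/, /ð/ → /ði/.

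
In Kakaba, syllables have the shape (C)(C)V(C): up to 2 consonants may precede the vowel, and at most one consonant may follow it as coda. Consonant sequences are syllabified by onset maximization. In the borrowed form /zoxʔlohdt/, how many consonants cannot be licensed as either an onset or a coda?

Syllabifying with onset maximization leaves /d/, /t/ stranded (at most one coda consonant is licensed; onsets may contain at most 2 consonants).

2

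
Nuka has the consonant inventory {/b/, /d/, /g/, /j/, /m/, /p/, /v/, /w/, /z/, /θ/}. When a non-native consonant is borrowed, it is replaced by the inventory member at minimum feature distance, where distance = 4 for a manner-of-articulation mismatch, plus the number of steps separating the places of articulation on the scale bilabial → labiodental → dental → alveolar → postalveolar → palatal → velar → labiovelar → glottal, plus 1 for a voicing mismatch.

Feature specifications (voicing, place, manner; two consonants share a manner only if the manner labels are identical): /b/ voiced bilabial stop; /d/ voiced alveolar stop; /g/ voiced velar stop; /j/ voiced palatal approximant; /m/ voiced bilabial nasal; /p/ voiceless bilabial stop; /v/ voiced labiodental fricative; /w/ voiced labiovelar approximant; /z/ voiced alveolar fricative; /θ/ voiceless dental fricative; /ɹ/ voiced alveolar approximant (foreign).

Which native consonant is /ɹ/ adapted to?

/j/ is closest: same manner (approximant), place distance 2 (alveolar→palatal), same voicing; total 2. Next closest is /d/ at distance 4.

j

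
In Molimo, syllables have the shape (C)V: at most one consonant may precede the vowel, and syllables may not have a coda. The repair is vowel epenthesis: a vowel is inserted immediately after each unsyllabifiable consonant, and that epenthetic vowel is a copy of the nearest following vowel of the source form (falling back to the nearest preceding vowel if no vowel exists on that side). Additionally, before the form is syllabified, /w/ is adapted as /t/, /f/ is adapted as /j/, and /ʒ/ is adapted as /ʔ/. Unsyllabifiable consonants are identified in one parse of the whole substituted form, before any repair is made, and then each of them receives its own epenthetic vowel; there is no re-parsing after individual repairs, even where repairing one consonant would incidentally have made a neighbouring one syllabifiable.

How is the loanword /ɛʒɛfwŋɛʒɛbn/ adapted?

Substitution: /ʒ/ → /ʔ/, /f/ → /j/, /w/ → /t/, giving /ɛʔɛjtŋɛʔɛbn/.
The consonants /j/, /t/, /b/, /n/ cannot be parsed into a legal (C)V syllable (no codas are permitted; onsets are limited to one consonant).
Epenthesis after each stranded consonant: /j/ → /jɛ/, /t/ → /tɛ/, /b/ → /bɛ/, /n/ → /nɛ/.

ɛʔɛjɛtɛŋɛʔɛbɛnɛ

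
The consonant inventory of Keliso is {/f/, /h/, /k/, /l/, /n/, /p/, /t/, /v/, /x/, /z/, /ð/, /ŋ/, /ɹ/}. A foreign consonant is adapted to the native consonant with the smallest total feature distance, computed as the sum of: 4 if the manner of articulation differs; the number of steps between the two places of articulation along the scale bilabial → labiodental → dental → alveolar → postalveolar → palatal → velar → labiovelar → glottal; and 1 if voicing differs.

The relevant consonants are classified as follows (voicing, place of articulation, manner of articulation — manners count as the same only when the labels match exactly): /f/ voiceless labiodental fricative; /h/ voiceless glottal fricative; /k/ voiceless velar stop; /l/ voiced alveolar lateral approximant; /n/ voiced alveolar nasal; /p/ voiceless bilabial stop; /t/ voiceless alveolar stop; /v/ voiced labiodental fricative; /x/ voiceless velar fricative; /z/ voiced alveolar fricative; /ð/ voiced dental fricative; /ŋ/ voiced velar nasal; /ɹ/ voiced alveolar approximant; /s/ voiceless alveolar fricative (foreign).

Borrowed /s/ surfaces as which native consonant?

z

/z/ is closest: same manner (fricative), place distance 0 (alveolar→alveolar), voicing differs (+1); total 1. Next closest is /f/ at distance 2.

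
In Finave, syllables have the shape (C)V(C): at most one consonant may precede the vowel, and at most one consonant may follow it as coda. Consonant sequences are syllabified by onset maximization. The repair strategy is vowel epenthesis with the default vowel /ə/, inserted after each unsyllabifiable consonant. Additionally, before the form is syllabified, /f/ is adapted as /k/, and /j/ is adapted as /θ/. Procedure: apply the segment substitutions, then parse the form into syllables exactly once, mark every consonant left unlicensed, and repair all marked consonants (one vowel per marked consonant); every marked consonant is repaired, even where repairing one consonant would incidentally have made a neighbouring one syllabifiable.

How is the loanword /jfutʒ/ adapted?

θəkutʒə

Substitution: /j/ → /θ/, /f/ → /k/, giving /θkutʒ/.
Syllabifying with onset maximization leaves /θ/, /ʒ/ stranded (at most one coda consonant is licensed; onsets are limited to one consonant).
Each unlicensed consonant becomes the onset of a new syllable: /θ/ → /θə/, /ʒ/ → /ʒə/.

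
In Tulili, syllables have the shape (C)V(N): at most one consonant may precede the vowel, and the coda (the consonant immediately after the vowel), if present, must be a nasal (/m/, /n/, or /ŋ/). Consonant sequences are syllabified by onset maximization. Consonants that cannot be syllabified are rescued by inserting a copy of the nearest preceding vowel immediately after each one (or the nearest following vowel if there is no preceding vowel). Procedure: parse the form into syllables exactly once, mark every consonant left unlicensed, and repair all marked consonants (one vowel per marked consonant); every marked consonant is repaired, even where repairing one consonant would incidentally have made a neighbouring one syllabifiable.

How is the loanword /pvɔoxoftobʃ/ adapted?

The consonants /p/, /f/, /b/, /ʃ/ cannot be parsed into a legal (C)V(N) syllable (only a nasal (/m/, /n/, or /ŋ/) is licensed in coda position; onsets are limited to one consonant).
Inserting the epenthetic vowel yields /p/ → /pɔ/, /f/ → /fo/, /b/ → /bo/, /ʃ/ → /ʃo/.

pɔvɔoxofotoboʃo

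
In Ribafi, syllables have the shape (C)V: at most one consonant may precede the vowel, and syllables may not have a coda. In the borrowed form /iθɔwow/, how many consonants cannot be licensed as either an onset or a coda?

Under (C)V, the unsyllabifiable consonants are /w/ (no codas are permitted; onsets are limited to one consonant).

1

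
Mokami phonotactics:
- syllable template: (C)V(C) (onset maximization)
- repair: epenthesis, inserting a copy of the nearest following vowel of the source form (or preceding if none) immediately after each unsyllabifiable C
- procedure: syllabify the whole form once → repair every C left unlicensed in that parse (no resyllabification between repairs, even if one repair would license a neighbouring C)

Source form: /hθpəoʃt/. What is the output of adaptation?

həθəpəoʃto

The consonants /h/, /θ/, /t/ cannot be parsed into a legal (C)V(C) syllable (at most one coda consonant is licensed; onsets are limited to one consonant).
Epenthesis after each stranded consonant: /h/ → /hə/, /θ/ → /θə/, /t/ → /to/.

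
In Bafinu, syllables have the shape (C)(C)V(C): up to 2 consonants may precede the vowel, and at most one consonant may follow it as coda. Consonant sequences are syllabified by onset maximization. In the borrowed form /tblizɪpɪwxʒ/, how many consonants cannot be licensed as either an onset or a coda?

3

Under (C)(C)V(C), the unsyllabifiable consonants are /t/, /x/, /ʒ/ (at most one coda consonant is licensed; onsets may contain at most 2 consonants).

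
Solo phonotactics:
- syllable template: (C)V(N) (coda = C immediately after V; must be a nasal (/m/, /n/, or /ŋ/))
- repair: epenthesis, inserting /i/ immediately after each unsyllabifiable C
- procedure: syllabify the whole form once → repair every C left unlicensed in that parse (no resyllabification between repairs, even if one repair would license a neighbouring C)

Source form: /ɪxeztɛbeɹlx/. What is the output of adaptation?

The consonants /z/, /ɹ/, /l/, /x/ cannot be parsed into a legal (C)V(N) syllable (only a nasal (/m/, /n/, or /ŋ/) is licensed in coda position; onsets are limited to one consonant).
Inserting the epenthetic vowel yields /z/ → /zi/, /ɹ/ → /ɹi/, /l/ → /li/, /x/ → /xi/.

ɪxezitɛbeɹilixi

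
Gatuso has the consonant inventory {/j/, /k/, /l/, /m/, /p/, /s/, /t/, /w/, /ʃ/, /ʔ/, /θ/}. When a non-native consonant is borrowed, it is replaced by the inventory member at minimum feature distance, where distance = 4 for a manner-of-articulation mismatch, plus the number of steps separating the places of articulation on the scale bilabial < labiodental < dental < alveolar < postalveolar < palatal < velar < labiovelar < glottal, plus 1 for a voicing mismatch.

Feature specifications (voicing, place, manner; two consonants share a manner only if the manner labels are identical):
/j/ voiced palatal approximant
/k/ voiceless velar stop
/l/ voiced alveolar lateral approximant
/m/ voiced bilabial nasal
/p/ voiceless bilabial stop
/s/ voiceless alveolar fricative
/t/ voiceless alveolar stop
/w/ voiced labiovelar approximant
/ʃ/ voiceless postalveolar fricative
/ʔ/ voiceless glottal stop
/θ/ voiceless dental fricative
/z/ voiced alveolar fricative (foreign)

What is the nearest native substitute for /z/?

/s/ is closest: same manner (fricative), place distance 0 (alveolar→alveolar), voicing differs (+1); total 1. Next closest is /ʃ/ at distance 2.

s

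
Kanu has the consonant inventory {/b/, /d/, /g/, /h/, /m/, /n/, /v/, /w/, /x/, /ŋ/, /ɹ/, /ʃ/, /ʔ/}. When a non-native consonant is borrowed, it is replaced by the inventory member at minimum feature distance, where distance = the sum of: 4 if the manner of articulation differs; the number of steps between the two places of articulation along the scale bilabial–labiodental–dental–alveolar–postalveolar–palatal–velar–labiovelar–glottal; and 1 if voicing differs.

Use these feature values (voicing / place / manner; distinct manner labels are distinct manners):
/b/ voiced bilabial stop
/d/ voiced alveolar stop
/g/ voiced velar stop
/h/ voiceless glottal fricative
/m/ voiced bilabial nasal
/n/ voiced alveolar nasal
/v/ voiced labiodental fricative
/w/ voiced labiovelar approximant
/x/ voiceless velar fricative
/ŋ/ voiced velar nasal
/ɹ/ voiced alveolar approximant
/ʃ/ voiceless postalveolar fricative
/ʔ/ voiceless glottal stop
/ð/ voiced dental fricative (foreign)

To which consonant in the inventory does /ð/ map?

/v/ is closest: same manner (fricative), place distance 1 (dental→labiodental), same voicing; total 1. Next closest is /ʃ/ at distance 3.

v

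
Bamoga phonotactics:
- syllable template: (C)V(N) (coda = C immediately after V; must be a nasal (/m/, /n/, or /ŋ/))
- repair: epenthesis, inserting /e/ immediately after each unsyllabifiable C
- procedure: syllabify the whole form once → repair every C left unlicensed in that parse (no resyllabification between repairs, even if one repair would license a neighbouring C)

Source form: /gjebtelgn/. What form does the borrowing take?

Under (C)V(N), the unsyllabifiable consonants are /g/, /b/, /l/, /g/, /n/ (only a nasal (/m/, /n/, or /ŋ/) is licensed in coda position; onsets are limited to one consonant).
Inserting the epenthetic vowel yields /g/ → /ge/, /b/ → /be/, /l/ → /le/, /g/ → /ge/, /n/ → /ne/.

gejebetelegene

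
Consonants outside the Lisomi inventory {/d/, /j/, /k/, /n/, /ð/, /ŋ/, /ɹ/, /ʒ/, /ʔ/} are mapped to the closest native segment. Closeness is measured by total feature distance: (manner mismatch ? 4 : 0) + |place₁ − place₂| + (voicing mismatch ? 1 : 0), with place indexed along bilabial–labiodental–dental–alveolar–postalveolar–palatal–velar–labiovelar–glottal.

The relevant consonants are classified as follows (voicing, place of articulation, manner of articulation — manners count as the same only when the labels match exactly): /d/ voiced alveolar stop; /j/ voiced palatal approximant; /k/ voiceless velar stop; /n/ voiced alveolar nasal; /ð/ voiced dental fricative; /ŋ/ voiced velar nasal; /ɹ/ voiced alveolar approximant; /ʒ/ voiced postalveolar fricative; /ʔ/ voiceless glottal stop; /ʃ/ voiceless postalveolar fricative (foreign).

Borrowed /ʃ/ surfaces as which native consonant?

ʒ

/ʒ/ is closest: same manner (fricative), place distance 0 (postalveolar→postalveolar), voicing differs (+1); total 1. Next closest is /ð/ at distance 3.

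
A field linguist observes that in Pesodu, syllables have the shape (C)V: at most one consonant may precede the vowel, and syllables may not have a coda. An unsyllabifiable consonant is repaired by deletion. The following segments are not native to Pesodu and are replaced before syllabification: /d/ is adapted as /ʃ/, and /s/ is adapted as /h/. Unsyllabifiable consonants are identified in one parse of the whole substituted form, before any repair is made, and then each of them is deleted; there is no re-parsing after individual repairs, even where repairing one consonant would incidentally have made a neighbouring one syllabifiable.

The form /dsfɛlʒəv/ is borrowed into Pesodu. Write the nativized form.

fɛʒə

Substitution: /d/ → /ʃ/, /s/ → /h/, giving /ʃhfɛlʒəv/.
Under (C)V, the unsyllabifiable consonants are /ʃ/, /h/, /l/, /v/ (no codas are permitted; onsets are limited to one consonant).
Each unlicensed consonant is deleted: /ʃ/, /h/, /l/, /v/.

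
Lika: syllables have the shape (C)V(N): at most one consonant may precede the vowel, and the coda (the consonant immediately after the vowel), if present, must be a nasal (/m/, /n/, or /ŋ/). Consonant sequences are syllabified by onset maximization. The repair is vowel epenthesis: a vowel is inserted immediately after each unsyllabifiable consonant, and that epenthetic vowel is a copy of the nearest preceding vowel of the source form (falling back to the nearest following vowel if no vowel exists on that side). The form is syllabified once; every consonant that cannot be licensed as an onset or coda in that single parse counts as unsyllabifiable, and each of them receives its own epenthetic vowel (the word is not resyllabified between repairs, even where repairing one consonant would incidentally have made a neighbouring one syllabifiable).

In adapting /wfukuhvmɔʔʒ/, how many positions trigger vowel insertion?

5

The unsyllabifiable consonants are /w/, /h/, /v/, /ʔ/, /ʒ/; each receives one epenthetic vowel.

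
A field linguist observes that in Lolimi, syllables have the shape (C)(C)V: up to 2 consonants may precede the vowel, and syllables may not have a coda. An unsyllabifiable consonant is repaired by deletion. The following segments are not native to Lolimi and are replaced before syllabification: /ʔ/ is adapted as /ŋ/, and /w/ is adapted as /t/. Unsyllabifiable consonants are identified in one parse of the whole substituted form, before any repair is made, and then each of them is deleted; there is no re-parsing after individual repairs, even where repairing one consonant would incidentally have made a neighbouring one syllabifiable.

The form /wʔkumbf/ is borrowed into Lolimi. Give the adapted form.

Substitution: /w/ → /t/, /ʔ/ → /ŋ/, giving /tŋkumbf/.
The consonants /t/, /m/, /b/, /f/ cannot be parsed into a legal (C)(C)V syllable (no codas are permitted; onsets may contain at most 2 consonants).
Deletion applies to /t/, /m/, /b/, /f/.

ŋku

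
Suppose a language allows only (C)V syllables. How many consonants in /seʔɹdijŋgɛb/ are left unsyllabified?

5

Syllabifying with onset maximization leaves /ʔ/, /ɹ/, /j/, /ŋ/, /b/ stranded (no codas are permitted; onsets are limited to one consonant).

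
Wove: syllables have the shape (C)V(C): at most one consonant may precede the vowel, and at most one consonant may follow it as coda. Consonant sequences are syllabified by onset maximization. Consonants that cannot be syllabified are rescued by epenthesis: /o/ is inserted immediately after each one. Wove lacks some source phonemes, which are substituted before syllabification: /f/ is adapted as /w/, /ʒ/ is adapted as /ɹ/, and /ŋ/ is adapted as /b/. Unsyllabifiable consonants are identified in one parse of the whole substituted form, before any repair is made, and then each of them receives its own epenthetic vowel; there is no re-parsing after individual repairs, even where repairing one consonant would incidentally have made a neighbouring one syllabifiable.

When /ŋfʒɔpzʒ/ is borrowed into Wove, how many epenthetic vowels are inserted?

4

After substitution the input is /bwɹɔpzɹ/.
The unsyllabifiable consonants are /b/, /w/, /z/, /ɹ/; each receives one epenthetic vowel.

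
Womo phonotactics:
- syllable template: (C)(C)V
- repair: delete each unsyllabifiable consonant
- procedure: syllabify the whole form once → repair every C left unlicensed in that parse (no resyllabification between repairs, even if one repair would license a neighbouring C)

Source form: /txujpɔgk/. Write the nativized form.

txujpɔ

The consonants /g/, /k/ cannot be parsed into a legal (C)(C)V syllable (no codas are permitted; onsets may contain at most 2 consonants).
Deleting the stranded consonants removes /g/, /k/.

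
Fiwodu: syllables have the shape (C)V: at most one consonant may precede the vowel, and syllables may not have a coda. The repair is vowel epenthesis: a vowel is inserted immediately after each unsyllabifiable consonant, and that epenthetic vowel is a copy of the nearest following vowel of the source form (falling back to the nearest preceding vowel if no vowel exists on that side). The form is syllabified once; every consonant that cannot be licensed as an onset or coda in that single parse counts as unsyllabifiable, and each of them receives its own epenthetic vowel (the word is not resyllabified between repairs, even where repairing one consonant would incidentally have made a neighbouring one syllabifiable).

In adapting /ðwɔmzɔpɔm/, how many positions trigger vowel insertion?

3

The unsyllabifiable consonants are /ð/, /m/, /m/; each receives one epenthetic vowel.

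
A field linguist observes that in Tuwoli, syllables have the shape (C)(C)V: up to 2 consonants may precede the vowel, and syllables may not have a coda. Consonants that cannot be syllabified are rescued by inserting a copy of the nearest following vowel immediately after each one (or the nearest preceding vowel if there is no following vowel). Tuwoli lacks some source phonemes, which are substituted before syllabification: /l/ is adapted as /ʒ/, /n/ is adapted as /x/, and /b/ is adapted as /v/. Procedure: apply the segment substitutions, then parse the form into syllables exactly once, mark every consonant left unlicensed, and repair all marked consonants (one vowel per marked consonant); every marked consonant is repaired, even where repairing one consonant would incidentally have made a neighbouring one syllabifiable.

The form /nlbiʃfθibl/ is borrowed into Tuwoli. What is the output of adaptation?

Substitution: /n/ → /x/, /l/ → /ʒ/, /b/ → /v/, giving /xʒviʃfθivʒ/.
The consonants /x/, /ʃ/, /v/, /ʒ/ cannot be parsed into a legal (C)(C)V syllable (no codas are permitted; onsets may contain at most 2 consonants).
Inserting the epenthetic vowel yields /x/ → /xi/, /ʃ/ → /ʃi/, /v/ → /vi/, /ʒ/ → /ʒi/.

xiʒviʃifθiviʒi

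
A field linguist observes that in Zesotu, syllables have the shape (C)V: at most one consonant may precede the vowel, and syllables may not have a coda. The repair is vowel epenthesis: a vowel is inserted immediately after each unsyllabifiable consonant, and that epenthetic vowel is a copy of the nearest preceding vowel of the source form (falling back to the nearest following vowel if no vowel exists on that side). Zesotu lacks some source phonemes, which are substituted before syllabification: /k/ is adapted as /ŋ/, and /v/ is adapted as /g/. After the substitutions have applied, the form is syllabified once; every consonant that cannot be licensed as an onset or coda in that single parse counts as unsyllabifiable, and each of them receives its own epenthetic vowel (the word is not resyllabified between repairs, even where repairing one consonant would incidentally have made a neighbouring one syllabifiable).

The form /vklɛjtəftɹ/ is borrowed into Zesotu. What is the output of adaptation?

gɛŋɛlɛjɛtəfətəɹə

Substitution: /v/ → /g/, /k/ → /ŋ/, giving /gŋlɛjtəftɹ/.
Under (C)V, the unsyllabifiable consonants are /g/, /ŋ/, /j/, /f/, /t/, /ɹ/ (no codas are permitted; onsets are limited to one consonant).
Epenthesis after each stranded consonant: /g/ → /gɛ/, /ŋ/ → /ŋɛ/, /j/ → /jɛ/, /f/ → /fə/, /t/ → /tə/, /ɹ/ → /ɹə/.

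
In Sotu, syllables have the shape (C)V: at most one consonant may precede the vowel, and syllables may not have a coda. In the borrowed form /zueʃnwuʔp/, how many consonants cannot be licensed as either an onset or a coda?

Under (C)V, the unsyllabifiable consonants are /ʃ/, /n/, /ʔ/, /p/ (no codas are permitted; onsets are limited to one consonant).

4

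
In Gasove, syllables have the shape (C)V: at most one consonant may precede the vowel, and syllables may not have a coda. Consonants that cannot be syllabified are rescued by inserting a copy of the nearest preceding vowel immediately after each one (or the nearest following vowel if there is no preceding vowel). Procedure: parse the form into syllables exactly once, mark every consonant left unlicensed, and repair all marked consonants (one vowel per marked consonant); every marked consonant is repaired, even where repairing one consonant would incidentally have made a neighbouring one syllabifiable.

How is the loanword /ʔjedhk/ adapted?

Syllabifying with onset maximization leaves /ʔ/, /d/, /h/, /k/ stranded (no codas are permitted; onsets are limited to one consonant).
Epenthesis after each stranded consonant: /ʔ/ → /ʔe/, /d/ → /de/, /h/ → /he/, /k/ → /ke/.

ʔejedeheke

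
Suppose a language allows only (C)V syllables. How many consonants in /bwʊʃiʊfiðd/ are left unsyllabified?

Syllabifying with onset maximization leaves /b/, /ð/, /d/ stranded (no codas are permitted; onsets are limited to one consonant).

3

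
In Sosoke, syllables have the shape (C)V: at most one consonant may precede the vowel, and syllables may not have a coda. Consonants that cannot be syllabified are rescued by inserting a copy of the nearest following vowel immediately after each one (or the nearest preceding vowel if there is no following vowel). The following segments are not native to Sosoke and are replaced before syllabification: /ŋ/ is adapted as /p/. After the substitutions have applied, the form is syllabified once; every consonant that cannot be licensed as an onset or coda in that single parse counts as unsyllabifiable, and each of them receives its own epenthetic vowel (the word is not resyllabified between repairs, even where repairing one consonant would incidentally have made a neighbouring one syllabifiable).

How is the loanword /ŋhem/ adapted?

peheme

Substitution: /ŋ/ → /p/, giving /phem/.
Syllabifying with onset maximization leaves /p/, /m/ stranded (no codas are permitted; onsets are limited to one consonant).
Inserting the epenthetic vowel yields /p/ → /pe/, /m/ → /me/.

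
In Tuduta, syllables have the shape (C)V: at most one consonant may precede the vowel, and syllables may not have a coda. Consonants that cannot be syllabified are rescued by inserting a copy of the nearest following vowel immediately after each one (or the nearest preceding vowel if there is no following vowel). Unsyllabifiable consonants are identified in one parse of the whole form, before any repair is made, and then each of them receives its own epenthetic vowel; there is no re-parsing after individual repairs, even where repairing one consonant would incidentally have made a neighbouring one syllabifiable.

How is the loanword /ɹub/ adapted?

ɹubu

Syllabifying with onset maximization leaves /b/ stranded (no codas are permitted; onsets are limited to one consonant).
Epenthesis after each stranded consonant: /b/ → /bu/.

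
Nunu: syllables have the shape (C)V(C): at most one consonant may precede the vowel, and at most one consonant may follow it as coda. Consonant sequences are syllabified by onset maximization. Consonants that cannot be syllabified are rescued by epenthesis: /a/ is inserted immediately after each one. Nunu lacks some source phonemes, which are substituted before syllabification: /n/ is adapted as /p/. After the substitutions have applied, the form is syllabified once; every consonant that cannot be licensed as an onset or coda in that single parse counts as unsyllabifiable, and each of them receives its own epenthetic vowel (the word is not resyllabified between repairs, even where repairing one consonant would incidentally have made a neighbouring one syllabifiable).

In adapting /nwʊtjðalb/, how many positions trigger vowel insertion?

3

After substitution the input is /pwʊtjðalb/.
The unsyllabifiable consonants are /p/, /j/, /b/; each receives one epenthetic vowel.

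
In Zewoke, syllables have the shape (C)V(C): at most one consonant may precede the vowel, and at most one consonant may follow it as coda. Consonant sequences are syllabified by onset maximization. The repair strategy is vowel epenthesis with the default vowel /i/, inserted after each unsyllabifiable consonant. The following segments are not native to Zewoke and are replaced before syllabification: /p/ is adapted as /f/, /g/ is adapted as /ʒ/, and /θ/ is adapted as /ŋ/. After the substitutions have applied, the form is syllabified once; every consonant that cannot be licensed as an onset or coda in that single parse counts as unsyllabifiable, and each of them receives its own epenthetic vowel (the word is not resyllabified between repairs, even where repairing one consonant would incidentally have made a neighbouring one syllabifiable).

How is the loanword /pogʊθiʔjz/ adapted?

Substitution: /p/ → /f/, /g/ → /ʒ/, /θ/ → /ŋ/, giving /foʒʊŋiʔjz/.
Under (C)V(C), the unsyllabifiable consonants are /j/, /z/ (at most one coda consonant is licensed; onsets are limited to one consonant).
Each unlicensed consonant becomes the onset of a new syllable: /j/ → /ji/, /z/ → /zi/.

foʒʊŋiʔjizi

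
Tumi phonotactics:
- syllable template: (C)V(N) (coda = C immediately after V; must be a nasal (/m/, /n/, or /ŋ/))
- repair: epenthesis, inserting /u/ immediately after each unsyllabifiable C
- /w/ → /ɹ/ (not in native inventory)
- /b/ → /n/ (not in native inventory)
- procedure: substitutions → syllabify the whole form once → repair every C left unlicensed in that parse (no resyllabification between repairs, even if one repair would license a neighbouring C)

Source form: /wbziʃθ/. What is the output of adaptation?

ɹunuziʃuθu

Substitution: /w/ → /ɹ/, /b/ → /n/, giving /ɹnziʃθ/.
Syllabifying with onset maximization leaves /ɹ/, /n/, /ʃ/, /θ/ stranded (only a nasal (/m/, /n/, or /ŋ/) is licensed in coda position; onsets are limited to one consonant).
Epenthesis after each stranded consonant: /ɹ/ → /ɹu/, /n/ → /nu/, /ʃ/ → /ʃu/, /θ/ → /θu/.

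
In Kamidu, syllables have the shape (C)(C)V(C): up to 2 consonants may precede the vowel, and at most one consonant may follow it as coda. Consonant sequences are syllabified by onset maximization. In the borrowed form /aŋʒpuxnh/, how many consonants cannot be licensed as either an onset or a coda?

2

Syllabifying with onset maximization leaves /n/, /h/ stranded (at most one coda consonant is licensed; onsets may contain at most 2 consonants).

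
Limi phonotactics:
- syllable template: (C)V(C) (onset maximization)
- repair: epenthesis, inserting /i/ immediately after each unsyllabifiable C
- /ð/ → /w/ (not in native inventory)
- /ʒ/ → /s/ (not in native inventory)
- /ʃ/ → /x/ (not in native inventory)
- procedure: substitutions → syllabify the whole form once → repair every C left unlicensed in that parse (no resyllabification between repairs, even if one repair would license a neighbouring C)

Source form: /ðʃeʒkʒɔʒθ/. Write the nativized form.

wixeskisɔsθi

Substitution: /ð/ → /w/, /ʃ/ → /x/, /ʒ/ → /s/, giving /wxesksɔsθ/.
The consonants /w/, /k/, /θ/ cannot be parsed into a legal (C)V(C) syllable (at most one coda consonant is licensed; onsets are limited to one consonant).
Inserting the epenthetic vowel yields /w/ → /wi/, /k/ → /ki/, /θ/ → /θi/.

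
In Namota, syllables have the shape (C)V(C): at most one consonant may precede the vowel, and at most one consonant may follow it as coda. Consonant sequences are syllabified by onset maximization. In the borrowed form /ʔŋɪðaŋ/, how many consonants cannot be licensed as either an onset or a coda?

1

The consonants /ʔ/ cannot be parsed into a legal (C)V(C) syllable (at most one coda consonant is licensed; onsets are limited to one consonant).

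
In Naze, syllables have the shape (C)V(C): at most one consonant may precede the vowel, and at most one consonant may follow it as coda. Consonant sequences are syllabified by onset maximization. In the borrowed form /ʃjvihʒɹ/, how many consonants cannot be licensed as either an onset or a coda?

4

Syllabifying with onset maximization leaves /ʃ/, /j/, /ʒ/, /ɹ/ stranded (at most one coda consonant is licensed; onsets are limited to one consonant).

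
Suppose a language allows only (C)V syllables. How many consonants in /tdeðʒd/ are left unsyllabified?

Under (C)V, the unsyllabifiable consonants are /t/, /ð/, /ʒ/, /d/ (no codas are permitted; onsets are limited to one consonant).

4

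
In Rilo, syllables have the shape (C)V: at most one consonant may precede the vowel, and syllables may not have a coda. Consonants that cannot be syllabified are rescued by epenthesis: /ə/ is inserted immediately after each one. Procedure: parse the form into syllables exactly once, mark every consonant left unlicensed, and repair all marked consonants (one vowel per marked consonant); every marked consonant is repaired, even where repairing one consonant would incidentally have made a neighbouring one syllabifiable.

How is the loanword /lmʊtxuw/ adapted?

Syllabifying with onset maximization leaves /l/, /t/, /w/ stranded (no codas are permitted; onsets are limited to one consonant).
Each unlicensed consonant becomes the onset of a new syllable: /l/ → /lə/, /t/ → /tə/, /w/ → /wə/.

ləmʊtəxuwə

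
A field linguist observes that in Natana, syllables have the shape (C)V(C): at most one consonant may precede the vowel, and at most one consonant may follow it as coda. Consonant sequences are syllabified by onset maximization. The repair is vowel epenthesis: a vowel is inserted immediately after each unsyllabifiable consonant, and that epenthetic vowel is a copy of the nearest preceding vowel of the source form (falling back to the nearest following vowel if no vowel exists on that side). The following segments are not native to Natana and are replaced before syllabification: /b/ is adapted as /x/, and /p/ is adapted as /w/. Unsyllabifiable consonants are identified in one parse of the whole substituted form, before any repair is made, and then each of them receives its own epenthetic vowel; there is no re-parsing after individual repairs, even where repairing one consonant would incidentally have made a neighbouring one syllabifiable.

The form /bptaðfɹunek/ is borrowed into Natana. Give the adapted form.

xawataðfaɹunek

Substitution: /b/ → /x/, /p/ → /w/, giving /xwtaðfɹunek/.
Under (C)V(C), the unsyllabifiable consonants are /x/, /w/, /f/ (at most one coda consonant is licensed; onsets are limited to one consonant).
Inserting the epenthetic vowel yields /x/ → /xa/, /w/ → /wa/, /f/ → /fa/.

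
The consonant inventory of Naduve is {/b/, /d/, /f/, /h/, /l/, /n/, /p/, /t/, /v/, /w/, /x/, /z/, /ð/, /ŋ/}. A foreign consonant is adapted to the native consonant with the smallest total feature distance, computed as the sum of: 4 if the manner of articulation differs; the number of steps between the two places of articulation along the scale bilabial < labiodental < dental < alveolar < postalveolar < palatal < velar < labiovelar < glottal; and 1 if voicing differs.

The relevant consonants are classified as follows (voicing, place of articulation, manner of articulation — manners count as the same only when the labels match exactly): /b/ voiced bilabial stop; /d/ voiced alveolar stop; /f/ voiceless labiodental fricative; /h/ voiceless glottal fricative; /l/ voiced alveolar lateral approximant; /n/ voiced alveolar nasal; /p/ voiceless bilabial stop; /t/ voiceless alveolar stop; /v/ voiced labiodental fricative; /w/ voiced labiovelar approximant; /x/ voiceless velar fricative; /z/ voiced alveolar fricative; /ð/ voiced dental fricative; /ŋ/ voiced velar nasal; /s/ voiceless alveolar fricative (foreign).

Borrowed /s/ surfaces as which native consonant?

/z/ is closest: same manner (fricative), place distance 0 (alveolar→alveolar), voicing differs (+1); total 1. Next closest is /f/ at distance 2.

z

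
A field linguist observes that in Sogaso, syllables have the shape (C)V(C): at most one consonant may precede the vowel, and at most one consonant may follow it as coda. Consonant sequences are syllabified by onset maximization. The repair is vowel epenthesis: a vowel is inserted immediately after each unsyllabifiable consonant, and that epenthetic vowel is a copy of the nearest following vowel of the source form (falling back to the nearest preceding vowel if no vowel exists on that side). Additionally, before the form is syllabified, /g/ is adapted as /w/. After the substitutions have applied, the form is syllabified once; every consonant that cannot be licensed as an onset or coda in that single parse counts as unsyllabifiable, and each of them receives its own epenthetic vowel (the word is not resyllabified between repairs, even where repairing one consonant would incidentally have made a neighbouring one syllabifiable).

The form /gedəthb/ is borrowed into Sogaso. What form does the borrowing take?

wedəthəbə

Substitution: /g/ → /w/, giving /wedəthb/.
Syllabifying with onset maximization leaves /h/, /b/ stranded (at most one coda consonant is licensed; onsets are limited to one consonant).
Epenthesis after each stranded consonant: /h/ → /hə/, /b/ → /bə/.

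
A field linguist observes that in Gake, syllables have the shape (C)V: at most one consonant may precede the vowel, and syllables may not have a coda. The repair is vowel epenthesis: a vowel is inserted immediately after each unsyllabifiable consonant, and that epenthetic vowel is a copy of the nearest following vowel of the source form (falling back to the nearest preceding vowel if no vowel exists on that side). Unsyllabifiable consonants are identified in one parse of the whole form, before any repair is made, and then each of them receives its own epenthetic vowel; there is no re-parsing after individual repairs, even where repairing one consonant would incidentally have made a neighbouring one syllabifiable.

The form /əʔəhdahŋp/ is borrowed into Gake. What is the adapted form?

Syllabifying with onset maximization leaves /h/, /h/, /ŋ/, /p/ stranded (no codas are permitted; onsets are limited to one consonant).
Epenthesis after each stranded consonant: /h/ → /ha/, /h/ → /ha/, /ŋ/ → /ŋa/, /p/ → /pa/.

əʔəhadahaŋapa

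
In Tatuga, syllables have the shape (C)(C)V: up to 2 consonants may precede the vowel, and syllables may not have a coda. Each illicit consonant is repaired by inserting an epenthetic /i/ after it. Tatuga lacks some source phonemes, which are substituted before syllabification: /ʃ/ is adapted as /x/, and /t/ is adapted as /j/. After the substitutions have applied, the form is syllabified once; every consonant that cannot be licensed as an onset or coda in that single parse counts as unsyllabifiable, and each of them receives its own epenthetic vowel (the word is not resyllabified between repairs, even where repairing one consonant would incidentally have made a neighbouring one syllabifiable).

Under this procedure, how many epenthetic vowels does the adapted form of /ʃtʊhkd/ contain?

After substitution the input is /xjʊhkd/.
The unsyllabifiable consonants are /h/, /k/, /d/; each receives one epenthetic vowel.

3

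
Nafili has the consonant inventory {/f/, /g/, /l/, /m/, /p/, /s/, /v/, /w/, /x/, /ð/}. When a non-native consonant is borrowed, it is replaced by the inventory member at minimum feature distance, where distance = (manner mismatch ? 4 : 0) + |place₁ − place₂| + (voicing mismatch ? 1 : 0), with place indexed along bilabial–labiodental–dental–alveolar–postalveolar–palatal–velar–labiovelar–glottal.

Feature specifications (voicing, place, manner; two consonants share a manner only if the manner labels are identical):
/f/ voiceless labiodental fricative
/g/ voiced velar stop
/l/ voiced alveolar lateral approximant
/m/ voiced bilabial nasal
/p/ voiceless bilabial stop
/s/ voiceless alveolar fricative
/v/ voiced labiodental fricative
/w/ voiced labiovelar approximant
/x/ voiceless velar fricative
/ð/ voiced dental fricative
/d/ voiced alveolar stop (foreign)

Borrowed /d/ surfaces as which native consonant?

/g/ is closest: same manner (stop), place distance 3 (alveolar→velar), same voicing; total 3. Next closest is /l/ at distance 4.

g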